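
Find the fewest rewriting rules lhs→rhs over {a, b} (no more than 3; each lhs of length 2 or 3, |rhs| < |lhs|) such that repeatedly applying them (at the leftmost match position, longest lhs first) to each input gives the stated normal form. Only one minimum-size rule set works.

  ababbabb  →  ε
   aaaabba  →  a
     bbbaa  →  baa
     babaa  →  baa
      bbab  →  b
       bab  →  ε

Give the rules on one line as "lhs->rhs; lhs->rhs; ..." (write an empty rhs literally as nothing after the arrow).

ab->b; aba->a; bb->

  | ababbabb => abbabb => bbabb => abb => bb => ε
  | aaaabba => aaabba => aabba => abba => bba => a
  | bbbaa => baa
  | babaa => baa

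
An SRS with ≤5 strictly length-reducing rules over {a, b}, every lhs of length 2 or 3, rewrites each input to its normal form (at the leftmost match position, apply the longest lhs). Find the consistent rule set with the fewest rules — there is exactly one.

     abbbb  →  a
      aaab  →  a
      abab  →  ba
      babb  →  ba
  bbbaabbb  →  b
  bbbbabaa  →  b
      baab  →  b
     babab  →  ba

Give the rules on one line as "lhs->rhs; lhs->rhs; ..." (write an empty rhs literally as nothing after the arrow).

  | abbbb => abbb => abb => ab => a
  | aaab => ab => a
  | abab => bab => ba
  | babb => bab => ba

aa->; ab->a; aba->ba; bb->b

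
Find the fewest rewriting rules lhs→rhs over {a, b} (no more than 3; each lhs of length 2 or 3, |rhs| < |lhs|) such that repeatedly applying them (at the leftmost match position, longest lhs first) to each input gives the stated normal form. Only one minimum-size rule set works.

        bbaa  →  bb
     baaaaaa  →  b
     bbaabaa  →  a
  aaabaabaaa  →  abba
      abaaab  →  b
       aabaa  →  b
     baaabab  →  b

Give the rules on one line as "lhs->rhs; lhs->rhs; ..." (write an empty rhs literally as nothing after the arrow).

aa->; bab->ab; bbb->a

  | bbaa => bb
  | baaaaaa => baaaa => baa => b
  | bbaabaa => bbbaa => aaa => a
  | aaabaabaaa => abaabaaa => abbaaa => abba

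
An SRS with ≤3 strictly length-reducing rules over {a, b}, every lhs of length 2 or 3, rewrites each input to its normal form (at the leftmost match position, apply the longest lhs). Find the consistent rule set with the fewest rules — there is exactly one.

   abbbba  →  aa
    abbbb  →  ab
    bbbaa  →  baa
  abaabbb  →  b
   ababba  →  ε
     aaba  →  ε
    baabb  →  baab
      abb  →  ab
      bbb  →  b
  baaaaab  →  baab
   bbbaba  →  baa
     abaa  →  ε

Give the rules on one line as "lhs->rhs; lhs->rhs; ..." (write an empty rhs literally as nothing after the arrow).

  | abbbba => abbba => abba => aba => aa
  | abbbb => abbb => abb => ab
  | bbbaa => bbaa => baa
  | abaabbb => aaabbb => bbb => bb => b

aaa->; aba->aa; bb->b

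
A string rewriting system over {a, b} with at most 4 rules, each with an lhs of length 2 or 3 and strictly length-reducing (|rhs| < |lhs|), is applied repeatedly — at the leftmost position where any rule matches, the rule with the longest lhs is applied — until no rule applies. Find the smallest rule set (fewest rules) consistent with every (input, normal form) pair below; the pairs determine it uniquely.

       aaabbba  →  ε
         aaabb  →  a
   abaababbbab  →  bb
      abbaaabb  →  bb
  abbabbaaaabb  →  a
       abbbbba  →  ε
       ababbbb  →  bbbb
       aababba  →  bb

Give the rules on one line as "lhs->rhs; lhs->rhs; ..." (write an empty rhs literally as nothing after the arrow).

aa->; ab->a; baa->bb; bba->

  | aaabbba => abbba => abba => aba => aa => ε
  | aaabb => abb => ab => a
  | abaababbbab => aaababbbab => ababbbab => aabbbab => bbbab => bb
  | abbaaabb => abaaabb => aaaabb => aabb => bb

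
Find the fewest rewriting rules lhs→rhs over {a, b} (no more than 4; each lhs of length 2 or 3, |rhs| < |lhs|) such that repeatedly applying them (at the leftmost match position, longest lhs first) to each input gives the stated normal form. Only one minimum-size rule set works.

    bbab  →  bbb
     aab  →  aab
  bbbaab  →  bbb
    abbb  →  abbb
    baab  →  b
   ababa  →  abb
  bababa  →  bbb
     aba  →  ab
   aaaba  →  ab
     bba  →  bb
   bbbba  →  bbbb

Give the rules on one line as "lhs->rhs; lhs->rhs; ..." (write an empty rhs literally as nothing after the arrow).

  | bbab => bbb
  | aab
  | bbbaab => bbb
  | abbb

aaa->a; ba->b; baa->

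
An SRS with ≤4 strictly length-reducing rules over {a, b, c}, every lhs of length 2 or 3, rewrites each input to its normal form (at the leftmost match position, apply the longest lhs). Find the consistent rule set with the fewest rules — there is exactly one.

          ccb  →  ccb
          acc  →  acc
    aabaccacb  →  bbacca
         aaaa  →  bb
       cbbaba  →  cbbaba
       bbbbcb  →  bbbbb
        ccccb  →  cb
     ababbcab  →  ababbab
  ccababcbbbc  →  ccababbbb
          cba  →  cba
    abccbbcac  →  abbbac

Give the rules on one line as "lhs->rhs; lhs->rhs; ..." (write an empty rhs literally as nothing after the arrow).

  | ccb
  | acc
  | aabaccacb => bbaccacb => bbacca
  | aaaa => baa => bb

aa->b; acb->a; bc->b; ccc->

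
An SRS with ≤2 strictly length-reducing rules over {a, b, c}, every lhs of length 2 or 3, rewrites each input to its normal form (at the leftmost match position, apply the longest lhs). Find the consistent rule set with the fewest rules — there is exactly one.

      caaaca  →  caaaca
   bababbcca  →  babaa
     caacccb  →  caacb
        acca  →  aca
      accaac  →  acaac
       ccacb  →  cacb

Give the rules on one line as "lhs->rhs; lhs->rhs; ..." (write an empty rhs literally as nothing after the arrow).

  | caaaca
  | bababbcca => bababca => babaa
  | caacccb => caaccb => caacb
  | acca => aca

bc->; cc->c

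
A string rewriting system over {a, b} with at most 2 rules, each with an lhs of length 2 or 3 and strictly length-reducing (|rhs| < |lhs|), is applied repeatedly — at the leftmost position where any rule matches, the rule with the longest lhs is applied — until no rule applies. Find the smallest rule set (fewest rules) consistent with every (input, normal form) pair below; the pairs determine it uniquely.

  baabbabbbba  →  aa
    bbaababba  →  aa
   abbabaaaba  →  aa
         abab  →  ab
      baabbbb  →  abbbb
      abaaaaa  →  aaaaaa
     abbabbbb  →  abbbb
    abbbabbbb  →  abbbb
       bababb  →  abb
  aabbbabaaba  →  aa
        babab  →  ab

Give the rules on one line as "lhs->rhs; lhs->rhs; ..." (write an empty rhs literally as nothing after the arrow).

aab->ab; ba->a

  | baabbabbbba => aabbabbbba => abbabbbba => ababbbba => aabbbba => abbbba => abbba => abba => aba => aa
  | bbaababba => baababba => aababba => ababba => aabba => abba => aba => aa
  | abbabaaaba => ababaaaba => aabaaaba => abaaaba => aaaaba => aaaba => aaba => aba => aa
  | abab => aab => ab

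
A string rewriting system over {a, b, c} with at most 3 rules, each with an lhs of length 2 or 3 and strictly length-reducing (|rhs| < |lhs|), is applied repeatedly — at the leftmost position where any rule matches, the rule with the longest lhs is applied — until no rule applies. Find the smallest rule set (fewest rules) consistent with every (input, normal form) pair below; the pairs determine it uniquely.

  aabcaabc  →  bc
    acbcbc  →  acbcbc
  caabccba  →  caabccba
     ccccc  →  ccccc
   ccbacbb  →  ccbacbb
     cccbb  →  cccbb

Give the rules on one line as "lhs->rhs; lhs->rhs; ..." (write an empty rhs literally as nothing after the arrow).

aaa->; bca->

  | aabcaabc => aaabc => bc
  | acbcbc
  | caabccba
  | ccccc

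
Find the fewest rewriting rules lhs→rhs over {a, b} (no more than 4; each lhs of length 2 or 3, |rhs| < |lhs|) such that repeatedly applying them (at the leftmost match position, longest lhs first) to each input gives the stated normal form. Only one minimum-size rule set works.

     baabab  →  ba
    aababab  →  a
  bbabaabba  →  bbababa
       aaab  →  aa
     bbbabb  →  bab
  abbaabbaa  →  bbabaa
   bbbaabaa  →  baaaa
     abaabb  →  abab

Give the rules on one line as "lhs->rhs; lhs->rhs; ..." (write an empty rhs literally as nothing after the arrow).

  | baabab => baab => ba
  | aababab => aabab => aab => a
  | bbabaabba => bbababa
  | aaab => aa

aab->a; abb->bb; bbb->ba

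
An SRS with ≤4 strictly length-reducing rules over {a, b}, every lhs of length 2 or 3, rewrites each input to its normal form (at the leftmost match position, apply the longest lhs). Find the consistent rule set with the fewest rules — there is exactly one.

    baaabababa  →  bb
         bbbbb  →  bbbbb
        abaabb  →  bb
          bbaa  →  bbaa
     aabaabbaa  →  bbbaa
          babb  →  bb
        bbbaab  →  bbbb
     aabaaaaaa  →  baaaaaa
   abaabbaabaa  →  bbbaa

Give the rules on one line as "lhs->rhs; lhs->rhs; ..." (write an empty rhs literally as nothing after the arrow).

aab->b; ab->; aba->ab

  | baaabababa => babababa => babbaba => bbaba => bbab => bb
  | bbbbb
  | abaabb => ababb => abbb => bb
  | bbaa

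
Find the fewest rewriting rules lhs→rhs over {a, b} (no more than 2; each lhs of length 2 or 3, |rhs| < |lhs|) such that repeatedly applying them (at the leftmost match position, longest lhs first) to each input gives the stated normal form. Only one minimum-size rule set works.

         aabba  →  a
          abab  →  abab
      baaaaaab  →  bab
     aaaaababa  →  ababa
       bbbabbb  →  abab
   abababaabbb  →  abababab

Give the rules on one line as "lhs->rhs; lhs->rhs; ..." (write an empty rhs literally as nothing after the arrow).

  | aabba => abba => aaa => aa => a
  | abab
  | baaaaaab => baaaaab => baaaab => baaab => baab => bab
  | aaaaababa => aaaababa => aaababa => aababa => ababa

aa->a; bb->a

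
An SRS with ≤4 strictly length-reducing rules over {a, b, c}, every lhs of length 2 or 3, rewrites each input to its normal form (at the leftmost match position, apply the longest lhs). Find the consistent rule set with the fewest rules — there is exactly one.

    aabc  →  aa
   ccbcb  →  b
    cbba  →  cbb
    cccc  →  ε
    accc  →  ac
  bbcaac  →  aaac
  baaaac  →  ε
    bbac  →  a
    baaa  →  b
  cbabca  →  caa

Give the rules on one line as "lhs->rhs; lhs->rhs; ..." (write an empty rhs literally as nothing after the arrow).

ba->b; bbc->a; bc->; cc->

  | aabc => aa
  | ccbcb => bcb => b
  | cbba => cbb
  | cccc => cc => ε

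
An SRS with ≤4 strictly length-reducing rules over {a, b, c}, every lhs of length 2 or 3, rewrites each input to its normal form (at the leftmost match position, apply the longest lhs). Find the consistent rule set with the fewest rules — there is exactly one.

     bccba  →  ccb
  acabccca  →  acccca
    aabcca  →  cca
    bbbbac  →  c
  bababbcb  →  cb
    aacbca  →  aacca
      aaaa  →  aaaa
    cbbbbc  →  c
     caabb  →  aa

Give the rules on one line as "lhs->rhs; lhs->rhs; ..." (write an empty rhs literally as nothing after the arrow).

  | bccba => ccba => ccb
  | acabccca => acbccca => acccca
  | aabcca => abcca => bcca => cca
  | bbbbac => bbbbc => bbbc => bbc => bc => c

ab->b; ba->b; bc->c; cbb->aa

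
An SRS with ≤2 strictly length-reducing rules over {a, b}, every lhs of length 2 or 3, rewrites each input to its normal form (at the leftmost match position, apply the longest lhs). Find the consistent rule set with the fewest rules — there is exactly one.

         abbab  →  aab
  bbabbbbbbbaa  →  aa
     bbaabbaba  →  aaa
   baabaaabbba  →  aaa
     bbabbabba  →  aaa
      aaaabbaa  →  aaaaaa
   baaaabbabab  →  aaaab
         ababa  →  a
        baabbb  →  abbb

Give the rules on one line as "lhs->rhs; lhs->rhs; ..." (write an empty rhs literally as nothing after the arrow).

  | abbab => aab
  | bbabbbbbbbaa => abbbbbbbaa => abbbbbaa => abbbaa => abaa => aa
  | bbaabbaba => aabbaba => aaaba => aaa
  | baabaaabbba => abaaabbba => aaabbba => aaaba => aaa

ba->; bba->a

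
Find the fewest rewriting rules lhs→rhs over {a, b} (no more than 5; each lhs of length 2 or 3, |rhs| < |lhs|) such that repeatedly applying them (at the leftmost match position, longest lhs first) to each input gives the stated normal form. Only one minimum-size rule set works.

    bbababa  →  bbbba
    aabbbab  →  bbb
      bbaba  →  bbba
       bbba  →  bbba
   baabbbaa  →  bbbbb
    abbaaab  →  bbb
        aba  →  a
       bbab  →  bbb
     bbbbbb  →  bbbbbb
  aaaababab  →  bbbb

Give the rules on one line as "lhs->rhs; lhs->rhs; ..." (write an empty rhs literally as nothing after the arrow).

  | bbababa => bbbaba => bbbba
  | aabbbab => abbbab => bbab => bbb
  | bbaba => bbba
  | bbba

aa->b; aab->ab; ab->; bab->bb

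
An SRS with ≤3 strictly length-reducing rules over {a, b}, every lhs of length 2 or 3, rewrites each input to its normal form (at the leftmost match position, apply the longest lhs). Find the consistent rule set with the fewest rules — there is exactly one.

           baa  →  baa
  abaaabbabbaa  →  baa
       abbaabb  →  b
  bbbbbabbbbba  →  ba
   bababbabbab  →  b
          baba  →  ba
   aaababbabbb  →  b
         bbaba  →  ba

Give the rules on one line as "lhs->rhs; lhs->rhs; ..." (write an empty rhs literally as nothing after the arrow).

ab->b; bb->b

  | baa
  | abaaabbabbaa => baaabbabbaa => baabbabbaa => babbabbaa => bbbabbaa => bbabbaa => babbaa => bbbaa => bbaa => baa
  | abbaabb => bbaabb => baabb => babb => bbb => bb => b
  | bbbbbabbbbba => bbbbabbbbba => bbbabbbbba => bbabbbbba => babbbbba => bbbbbba => bbbbba => bbbba => bbba => bba => ba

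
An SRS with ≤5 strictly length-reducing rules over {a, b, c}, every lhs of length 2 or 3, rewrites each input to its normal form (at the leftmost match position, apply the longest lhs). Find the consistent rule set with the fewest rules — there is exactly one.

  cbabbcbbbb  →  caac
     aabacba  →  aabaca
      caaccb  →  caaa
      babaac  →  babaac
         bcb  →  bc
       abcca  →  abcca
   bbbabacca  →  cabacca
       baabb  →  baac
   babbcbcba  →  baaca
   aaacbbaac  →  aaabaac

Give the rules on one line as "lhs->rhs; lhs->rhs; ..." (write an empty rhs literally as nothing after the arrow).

bb->c; cb->c; cbb->b; ccb->a

  | cbabbcbbbb => cabbcbbbb => caccbbbb => caabbb => caacb => caac
  | aabacba => aabaca
  | caaccb => caaa
  | babaac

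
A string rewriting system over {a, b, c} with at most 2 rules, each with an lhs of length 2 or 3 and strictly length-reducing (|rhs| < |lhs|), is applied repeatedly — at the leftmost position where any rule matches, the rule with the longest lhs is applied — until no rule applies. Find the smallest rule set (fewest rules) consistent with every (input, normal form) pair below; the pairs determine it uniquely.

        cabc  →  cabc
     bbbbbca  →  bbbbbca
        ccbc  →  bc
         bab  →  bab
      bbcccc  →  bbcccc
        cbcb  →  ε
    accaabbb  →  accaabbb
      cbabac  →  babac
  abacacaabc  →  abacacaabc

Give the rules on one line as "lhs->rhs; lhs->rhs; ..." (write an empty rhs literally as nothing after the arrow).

  | cabc
  | bbbbbca
  | ccbc => cbc => bc
  | bab

bcb->; cb->b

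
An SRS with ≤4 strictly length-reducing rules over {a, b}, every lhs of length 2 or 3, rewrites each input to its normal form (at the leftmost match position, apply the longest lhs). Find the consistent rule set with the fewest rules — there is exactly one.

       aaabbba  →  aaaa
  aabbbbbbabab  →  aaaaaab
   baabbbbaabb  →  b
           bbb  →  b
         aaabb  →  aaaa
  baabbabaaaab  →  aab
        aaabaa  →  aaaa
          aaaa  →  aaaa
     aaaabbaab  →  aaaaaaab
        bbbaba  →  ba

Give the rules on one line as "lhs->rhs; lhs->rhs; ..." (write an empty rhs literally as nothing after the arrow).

aba->a; abb->aa; baa->; bb->b

  | aaabbba => aaaaba => aaaa
  | aabbbbbbabab => aaabbbbabab => aaaabbabab => aaaaaabab => aaaaaab
  | baabbbbaabb => bbbbaabb => bbbaabb => bbaabb => baabb => bb => b
  | bbb => bb => b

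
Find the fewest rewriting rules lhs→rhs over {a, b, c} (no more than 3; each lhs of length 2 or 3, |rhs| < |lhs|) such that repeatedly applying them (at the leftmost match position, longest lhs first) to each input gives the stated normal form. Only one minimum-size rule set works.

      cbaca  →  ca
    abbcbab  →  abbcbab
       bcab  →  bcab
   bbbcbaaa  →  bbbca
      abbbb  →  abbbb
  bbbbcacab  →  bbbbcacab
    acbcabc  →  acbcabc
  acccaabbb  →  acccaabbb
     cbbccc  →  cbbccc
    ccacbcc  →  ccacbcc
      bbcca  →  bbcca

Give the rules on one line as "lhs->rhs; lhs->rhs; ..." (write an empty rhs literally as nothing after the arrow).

  | cbaca => ca
  | abbcbab
  | bcab
  | bbbcbaaa => bbbca

baa->; bac->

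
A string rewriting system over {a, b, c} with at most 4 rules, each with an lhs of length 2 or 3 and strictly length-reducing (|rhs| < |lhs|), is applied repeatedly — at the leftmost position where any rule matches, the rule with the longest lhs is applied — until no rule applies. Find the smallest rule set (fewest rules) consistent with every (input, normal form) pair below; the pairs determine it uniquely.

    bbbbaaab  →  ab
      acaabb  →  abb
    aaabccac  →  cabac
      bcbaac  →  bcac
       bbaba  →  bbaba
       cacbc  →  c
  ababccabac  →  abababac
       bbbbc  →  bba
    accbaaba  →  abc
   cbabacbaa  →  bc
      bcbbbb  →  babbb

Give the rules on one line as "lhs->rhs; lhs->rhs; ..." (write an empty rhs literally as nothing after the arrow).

  | bbbbaaab => bbbbcab => bbaab => bbcb => ab
  | acaabb => accbb => abb
  | aaabccac => cabccac => cabac
  | bcbaac => baaac => bcac

aa->c; bbc->a; cb->a; cc->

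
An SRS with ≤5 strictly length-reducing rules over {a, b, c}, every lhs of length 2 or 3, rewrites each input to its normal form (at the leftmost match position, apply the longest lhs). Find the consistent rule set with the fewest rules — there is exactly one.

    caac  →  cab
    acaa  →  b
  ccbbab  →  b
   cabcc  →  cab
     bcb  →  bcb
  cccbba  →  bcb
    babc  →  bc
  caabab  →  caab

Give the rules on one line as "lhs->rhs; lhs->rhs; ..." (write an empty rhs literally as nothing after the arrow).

  | caac => cab
  | acaa => baa => ba => b
  | ccbbab => bbbab => bbab => bab => bb => b
  | cabcc => cabb => cab

ac->b; ba->b; bb->b; cc->b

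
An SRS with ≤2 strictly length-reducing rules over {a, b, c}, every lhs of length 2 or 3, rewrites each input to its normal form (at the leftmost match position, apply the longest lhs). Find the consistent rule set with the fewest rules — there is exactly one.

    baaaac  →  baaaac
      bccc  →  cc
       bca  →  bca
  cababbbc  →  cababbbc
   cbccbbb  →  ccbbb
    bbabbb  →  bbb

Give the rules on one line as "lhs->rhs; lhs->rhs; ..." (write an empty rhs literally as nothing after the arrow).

  | baaaac
  | bccc => cc
  | bca
  | cababbbc

bba->; bcc->c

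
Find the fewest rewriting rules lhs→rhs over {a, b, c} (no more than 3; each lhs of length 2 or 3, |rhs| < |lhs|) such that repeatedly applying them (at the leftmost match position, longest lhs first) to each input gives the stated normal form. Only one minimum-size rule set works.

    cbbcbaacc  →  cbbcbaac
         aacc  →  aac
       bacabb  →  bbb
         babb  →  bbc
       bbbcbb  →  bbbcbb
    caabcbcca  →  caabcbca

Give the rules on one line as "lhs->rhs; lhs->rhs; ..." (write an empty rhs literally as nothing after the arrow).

abb->bc; aca->; cc->c

  | cbbcbaacc => cbbcbaac
  | aacc => aac
  | bacabb => bbb
  | babb => bbc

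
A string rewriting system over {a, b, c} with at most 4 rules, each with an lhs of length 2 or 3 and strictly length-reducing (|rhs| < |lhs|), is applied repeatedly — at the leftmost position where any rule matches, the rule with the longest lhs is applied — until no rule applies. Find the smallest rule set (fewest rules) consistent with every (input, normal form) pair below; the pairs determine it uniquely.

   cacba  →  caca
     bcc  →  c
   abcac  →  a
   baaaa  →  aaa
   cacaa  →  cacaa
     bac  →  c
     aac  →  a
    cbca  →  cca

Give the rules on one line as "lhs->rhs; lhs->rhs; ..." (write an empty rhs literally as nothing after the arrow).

  | cacba => caca
  | bcc => c
  | abcac => aac => a
  | baaaa => aaa

aac->a; ba->; bc->; cb->c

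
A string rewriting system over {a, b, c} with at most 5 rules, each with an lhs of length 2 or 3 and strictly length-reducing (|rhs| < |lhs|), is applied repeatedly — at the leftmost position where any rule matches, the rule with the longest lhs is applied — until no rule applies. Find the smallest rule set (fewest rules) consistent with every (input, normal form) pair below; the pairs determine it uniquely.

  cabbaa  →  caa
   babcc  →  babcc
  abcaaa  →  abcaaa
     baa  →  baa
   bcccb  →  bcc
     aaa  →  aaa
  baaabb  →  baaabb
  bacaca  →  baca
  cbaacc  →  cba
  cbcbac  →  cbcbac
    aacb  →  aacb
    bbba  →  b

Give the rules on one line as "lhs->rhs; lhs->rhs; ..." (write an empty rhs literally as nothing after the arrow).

acc->; bba->; cac->c; ccb->c

  | cabbaa => caa
  | babcc
  | abcaaa
  | baa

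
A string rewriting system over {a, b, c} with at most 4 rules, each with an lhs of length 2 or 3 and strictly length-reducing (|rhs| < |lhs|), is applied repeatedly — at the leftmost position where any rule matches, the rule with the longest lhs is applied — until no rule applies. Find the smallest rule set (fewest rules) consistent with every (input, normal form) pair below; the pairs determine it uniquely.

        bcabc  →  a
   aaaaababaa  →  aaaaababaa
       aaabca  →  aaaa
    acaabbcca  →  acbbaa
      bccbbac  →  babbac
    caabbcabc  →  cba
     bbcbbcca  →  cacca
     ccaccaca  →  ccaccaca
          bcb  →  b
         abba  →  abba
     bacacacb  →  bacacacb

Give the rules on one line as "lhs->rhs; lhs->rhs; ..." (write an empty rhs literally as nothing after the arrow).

  | bcabc => abc => a
  | aaaaababaa
  | aaabca => aaaa
  | acaabbcca => acbbcca => acbbaa

bbb->ca; bc->; bcc->ba; caa->c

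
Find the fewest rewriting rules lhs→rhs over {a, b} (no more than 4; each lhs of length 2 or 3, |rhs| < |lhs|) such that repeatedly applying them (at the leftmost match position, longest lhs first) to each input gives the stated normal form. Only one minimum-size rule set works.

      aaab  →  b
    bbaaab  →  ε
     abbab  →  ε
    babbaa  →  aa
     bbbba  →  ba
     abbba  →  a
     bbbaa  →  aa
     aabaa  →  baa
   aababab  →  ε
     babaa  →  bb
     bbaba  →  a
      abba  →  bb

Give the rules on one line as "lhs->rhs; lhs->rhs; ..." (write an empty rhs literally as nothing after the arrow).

  | aaab => aab => ab => b
  | bbaaab => bbaab => bbab => bbb => ε
  | abbab => bbab => bbb => ε
  | babbaa => bbbaa => aa

ab->b; bba->bb; bbb->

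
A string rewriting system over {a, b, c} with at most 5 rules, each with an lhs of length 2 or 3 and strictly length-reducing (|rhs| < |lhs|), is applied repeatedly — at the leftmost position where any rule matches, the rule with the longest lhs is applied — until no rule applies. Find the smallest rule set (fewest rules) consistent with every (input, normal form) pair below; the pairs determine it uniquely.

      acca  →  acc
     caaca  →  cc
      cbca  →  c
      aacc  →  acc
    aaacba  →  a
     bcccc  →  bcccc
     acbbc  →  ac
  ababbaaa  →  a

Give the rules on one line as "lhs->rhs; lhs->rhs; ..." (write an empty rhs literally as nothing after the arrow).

  | acca => acc
  | caaca => caca => cca => cc
  | cbca => ca => c
  | aacc => acc

aa->a; ab->a; ca->c; cb->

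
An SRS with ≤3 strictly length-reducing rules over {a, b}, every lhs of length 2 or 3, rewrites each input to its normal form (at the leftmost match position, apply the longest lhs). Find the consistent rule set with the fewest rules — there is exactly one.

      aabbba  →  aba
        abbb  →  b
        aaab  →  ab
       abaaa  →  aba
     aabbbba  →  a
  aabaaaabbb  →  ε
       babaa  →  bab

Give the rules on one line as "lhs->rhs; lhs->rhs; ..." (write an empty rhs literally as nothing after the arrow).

  | aabbba => bbba => aba
  | abbb => aab => b
  | aaab => ab
  | abaaa => aba

aa->; bb->a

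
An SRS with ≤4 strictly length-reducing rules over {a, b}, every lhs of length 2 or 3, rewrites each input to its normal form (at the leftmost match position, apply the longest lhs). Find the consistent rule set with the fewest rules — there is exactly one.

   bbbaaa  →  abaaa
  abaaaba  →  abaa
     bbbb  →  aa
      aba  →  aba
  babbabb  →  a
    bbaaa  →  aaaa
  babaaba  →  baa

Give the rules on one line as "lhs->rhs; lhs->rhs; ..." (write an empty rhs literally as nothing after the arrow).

  | bbbaaa => abaaa
  | abaaaba => abaa
  | bbbb => abb => aa
  | aba

aab->; bab->ba; bb->a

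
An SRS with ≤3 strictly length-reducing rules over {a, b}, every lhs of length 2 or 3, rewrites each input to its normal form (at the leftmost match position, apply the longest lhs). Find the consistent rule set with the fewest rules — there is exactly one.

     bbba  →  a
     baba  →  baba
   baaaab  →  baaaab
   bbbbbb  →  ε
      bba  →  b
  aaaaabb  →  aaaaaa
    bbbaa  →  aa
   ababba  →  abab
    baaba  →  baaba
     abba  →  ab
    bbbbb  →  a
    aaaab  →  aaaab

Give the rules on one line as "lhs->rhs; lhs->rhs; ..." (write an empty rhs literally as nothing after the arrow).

  | bbba => a
  | baba
  | baaaab
  | bbbbbb => bbb => ε

bb->a; bba->b; bbb->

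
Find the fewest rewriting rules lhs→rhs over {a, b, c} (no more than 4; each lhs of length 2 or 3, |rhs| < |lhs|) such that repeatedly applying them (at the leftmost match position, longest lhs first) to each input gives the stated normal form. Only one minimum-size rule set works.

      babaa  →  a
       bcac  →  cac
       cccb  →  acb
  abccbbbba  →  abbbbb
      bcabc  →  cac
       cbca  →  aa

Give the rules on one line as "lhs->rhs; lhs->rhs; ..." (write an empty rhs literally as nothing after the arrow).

  | babaa => baa => a
  | bcac => cac
  | cccb => acb
  | abccbbbba => abbbbbba => abbbbb

ba->; bc->c; bcc->bb; cc->a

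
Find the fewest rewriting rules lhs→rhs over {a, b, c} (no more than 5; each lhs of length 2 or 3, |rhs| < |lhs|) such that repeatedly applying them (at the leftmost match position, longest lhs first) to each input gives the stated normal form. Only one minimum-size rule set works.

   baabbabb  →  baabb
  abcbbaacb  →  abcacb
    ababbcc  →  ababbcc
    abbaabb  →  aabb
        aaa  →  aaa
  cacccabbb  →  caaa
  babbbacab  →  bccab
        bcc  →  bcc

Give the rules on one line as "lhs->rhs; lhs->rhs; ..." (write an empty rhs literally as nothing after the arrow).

aac->cc; bba->; bbb->; ccc->a

  | baabbabb => baabb
  | abcbbaacb => abcacb
  | ababbcc
  | abbaabb => aabb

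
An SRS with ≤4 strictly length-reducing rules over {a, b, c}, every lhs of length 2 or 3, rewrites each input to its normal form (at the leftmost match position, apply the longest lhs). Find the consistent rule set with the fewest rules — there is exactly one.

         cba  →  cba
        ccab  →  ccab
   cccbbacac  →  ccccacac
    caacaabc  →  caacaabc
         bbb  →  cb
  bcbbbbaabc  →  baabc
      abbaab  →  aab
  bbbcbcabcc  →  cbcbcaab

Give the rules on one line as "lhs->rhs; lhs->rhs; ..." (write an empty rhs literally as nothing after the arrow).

  | cba
  | ccab
  | cccbbacac => ccccacac
  | caacaabc

abb->; bb->c; bcc->ab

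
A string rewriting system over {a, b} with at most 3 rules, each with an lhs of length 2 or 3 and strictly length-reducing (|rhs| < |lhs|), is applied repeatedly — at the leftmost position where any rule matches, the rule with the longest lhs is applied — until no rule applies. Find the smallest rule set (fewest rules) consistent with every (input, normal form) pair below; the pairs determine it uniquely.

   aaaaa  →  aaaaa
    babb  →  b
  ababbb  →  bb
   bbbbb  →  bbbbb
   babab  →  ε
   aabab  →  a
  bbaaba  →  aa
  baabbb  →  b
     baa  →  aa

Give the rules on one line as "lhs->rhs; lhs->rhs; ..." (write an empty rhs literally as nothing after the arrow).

ab->; ba->a

  | aaaaa
  | babb => abb => b
  | ababbb => abbb => bb
  | bbbbb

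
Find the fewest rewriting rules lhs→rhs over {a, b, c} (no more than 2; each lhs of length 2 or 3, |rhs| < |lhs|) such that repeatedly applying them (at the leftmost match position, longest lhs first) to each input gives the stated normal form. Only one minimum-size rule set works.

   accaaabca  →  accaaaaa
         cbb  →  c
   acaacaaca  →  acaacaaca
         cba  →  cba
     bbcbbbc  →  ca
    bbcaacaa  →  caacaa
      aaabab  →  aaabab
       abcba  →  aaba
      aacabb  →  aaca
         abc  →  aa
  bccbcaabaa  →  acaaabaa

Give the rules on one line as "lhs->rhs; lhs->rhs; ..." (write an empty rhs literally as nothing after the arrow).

bb->; bc->a

  | accaaabca => accaaaaa
  | cbb => c
  | acaacaaca
  | cba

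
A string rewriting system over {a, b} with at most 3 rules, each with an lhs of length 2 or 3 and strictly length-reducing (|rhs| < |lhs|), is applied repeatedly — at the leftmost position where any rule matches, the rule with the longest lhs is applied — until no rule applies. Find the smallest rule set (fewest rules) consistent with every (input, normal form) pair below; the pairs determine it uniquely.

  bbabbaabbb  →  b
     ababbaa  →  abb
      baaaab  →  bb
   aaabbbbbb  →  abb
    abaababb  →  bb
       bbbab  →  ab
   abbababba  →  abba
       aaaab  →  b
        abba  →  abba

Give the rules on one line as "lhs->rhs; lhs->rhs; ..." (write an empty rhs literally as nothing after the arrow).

  | bbabbaabbb => bbabbbbb => bbaabbb => bbbbb => abbb => aab => b
  | ababbaa => bbbbaa => abbaa => abb
  | baaaab => baab => bb
  | aaabbbbbb => abbbbbb => aabbbb => bbbb => abb

aa->; aba->bb; bbb->ab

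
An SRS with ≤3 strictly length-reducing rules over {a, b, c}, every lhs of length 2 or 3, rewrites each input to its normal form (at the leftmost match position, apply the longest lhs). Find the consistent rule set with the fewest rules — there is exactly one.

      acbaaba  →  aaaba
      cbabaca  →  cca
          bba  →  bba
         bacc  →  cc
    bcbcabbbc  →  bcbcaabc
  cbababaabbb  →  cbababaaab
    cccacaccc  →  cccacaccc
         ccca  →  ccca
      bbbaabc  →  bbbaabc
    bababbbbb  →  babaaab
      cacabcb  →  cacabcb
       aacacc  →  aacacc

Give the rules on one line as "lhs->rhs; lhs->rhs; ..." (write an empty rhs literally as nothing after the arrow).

abb->aa; acb->a; bac->c

  | acbaaba => aaaba
  | cbabaca => cbaca => cca
  | bba
  | bacc => cc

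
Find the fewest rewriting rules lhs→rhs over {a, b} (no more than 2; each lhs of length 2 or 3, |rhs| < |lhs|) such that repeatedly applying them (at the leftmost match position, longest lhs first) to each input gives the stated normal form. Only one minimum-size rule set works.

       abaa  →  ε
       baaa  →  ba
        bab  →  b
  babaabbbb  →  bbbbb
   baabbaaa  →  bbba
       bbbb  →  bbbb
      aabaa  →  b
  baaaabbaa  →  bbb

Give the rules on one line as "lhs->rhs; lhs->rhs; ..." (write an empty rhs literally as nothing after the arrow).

  | abaa => aa => ε
  | baaa => ba
  | bab => b
  | babaabbbb => baabbbb => bbbbb

aa->; ab->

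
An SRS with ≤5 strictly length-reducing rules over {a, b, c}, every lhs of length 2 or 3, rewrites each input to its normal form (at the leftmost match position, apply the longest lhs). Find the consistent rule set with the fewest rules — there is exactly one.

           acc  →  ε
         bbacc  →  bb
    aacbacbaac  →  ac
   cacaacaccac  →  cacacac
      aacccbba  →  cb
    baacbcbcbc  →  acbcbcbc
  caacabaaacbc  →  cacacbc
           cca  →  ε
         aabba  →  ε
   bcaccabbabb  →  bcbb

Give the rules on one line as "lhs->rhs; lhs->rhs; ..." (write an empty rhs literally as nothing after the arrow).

aa->a; ab->; ba->; cc->b

  | acc => ab => ε
  | bbacc => bcc => bb
  | aacbacbaac => acbacbaac => accbaac => abbaac => baac => ac
  | cacaacaccac => cacacaccac => cacacabac => cacacac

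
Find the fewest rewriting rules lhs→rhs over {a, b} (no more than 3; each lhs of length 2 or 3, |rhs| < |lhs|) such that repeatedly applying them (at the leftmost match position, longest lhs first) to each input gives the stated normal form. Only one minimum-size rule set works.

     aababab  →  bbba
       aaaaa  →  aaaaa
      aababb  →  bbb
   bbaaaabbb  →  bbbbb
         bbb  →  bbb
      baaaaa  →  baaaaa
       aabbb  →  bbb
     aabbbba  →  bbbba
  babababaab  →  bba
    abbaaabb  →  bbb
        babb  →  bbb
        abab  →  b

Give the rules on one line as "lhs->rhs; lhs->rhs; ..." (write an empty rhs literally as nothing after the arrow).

aab->ba; ab->b; aba->a

  | aababab => baabab => bbaab => bbba
  | aaaaa
  | aababb => baabb => bbab => bbb
  | bbaaaabbb => bbaababb => bbbaabb => bbbbab => bbbbb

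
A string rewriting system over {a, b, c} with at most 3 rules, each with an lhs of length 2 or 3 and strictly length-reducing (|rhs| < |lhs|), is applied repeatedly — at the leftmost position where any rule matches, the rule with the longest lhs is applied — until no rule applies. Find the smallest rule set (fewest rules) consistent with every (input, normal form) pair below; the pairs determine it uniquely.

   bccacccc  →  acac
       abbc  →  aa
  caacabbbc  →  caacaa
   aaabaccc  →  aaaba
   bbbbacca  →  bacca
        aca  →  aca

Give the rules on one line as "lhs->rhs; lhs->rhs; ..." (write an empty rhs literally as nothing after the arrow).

bb->b; bc->a; ccc->

  | bccacccc => acacccc => acac
  | abbc => abc => aa
  | caacabbbc => caacabbc => caacabc => caacaa
  | aaabaccc => aaaba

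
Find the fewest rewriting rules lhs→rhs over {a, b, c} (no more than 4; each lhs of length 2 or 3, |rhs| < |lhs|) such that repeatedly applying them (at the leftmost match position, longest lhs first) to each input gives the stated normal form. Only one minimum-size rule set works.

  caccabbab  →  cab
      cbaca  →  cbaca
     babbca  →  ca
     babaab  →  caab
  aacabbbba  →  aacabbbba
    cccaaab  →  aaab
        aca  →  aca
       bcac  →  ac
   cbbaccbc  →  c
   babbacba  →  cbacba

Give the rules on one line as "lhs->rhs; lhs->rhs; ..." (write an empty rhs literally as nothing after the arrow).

bab->c; bc->; cc->b

  | caccabbab => cababbab => cacbab => cacc => cab
  | cbaca
  | babbca => cbca => ca
  | babaab => caab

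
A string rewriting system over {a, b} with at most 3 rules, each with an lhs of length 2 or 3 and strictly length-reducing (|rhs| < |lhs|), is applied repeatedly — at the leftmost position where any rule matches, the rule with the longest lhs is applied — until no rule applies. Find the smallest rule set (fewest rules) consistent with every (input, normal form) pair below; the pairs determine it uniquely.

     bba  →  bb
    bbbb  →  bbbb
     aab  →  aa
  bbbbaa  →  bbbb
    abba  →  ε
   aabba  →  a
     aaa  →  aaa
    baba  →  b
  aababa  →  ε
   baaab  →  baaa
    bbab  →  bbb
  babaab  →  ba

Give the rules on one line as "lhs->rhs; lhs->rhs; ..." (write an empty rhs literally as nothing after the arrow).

  | bba => bb
  | bbbb
  | aab => aa
  | bbbbaa => bbbba => bbbb

ab->a; aba->; bba->bb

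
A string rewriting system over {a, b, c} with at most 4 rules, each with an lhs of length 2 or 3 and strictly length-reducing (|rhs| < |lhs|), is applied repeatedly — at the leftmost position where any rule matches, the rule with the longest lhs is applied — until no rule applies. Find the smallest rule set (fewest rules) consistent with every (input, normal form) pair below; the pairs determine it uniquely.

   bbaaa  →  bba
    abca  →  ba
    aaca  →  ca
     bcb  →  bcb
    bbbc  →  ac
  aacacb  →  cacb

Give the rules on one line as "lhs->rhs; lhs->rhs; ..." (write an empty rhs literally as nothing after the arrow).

aa->; abc->b; bbb->a

  | bbaaa => bba
  | abca => ba
  | aaca => ca
  | bcb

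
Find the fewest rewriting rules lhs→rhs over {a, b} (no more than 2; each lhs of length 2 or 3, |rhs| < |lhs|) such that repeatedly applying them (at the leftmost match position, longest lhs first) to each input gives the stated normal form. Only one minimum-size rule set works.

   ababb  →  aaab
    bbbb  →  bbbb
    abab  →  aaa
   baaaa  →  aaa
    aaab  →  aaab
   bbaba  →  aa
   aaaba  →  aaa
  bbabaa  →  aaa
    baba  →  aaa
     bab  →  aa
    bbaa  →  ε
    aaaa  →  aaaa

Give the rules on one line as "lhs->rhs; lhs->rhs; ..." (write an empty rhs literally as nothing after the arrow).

  | ababb => aaab
  | bbbb
  | abab => aaa
  | baaaa => aaa

ba->; bab->aa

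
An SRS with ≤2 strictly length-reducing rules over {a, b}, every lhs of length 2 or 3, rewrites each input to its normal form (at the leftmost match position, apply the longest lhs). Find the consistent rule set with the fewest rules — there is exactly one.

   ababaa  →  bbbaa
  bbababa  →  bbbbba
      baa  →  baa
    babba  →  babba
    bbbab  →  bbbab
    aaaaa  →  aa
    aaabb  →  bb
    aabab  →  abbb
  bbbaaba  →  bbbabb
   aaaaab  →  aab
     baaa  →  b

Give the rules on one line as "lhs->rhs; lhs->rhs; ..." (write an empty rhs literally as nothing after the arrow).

aaa->; aba->bb

  | ababaa => bbbaa
  | bbababa => bbbbba
  | baa
  | babba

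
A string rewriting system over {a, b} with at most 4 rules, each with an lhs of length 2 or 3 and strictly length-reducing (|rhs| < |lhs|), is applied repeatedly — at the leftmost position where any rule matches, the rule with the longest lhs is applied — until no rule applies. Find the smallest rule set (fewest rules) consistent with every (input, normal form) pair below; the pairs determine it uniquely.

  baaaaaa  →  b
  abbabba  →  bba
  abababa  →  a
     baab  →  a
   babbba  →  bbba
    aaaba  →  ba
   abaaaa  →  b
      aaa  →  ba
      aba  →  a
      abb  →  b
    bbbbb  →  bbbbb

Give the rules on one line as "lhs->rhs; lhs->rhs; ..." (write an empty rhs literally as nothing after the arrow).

  | baaaaaa => aaaaaa => baaaa => aaaa => baa => aa => b
  | abbabba => babba => bba
  | abababa => ababa => aba => a
  | baab => aab => a

aa->b; aab->a; ab->; baa->aa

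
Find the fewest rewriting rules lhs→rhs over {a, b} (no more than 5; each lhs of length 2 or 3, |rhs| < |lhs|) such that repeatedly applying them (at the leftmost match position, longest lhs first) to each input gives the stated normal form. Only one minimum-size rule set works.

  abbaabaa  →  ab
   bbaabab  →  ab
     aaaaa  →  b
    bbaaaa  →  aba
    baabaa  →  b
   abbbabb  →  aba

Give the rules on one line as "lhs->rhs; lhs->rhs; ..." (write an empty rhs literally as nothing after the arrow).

  | abbaabaa => aaabaa => abbaa => aaa => ab
  | bbaabab => aabab => bbab => ab
  | aaaaa => abaa => aa => b
  | bbaaaa => aaaa => aba

aa->b; aaa->ab; baa->a; bb->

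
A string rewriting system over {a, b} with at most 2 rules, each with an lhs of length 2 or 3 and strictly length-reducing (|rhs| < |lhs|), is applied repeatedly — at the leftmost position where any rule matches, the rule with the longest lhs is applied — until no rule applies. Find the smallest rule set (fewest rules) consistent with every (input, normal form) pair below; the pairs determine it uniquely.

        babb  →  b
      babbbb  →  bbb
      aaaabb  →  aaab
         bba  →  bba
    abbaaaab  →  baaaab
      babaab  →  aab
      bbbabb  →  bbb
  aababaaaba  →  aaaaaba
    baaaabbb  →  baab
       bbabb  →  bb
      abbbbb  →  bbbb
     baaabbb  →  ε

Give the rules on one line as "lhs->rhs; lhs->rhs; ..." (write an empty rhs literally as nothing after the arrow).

  | babb => b
  | babbbb => bbb
  | aaaabb => aaab
  | bba

abb->b; bab->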